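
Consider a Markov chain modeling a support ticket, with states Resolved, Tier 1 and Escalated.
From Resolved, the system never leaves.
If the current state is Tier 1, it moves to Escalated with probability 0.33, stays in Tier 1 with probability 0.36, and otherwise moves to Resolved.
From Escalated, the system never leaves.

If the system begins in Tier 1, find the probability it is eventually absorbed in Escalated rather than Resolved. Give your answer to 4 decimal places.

0.5156

Let h(s) be the probability of absorption at Escalated starting from transient state s. Then h(Escalated) = 1 and h(Resolved) = 0. By first-step analysis:
h(Tier 1) = 0.31·0 + 0.36·h(Tier 1) + 0.33·1
Solving: h(Tier 1) = 0.5156.
Starting from Tier 1, the probability is 0.5156.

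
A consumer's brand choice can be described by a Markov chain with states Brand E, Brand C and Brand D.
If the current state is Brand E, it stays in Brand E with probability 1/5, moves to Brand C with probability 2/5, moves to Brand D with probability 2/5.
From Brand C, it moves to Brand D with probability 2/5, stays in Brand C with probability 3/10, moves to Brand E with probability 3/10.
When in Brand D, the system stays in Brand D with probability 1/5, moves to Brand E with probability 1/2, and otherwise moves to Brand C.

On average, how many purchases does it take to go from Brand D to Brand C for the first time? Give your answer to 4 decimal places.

Let t(s) be the expected number of purchases to first reach Brand C from state s, with t(Brand C) = 0. Conditioning on the first purchase:
t(Brand E) = 1 + 0.2·t(Brand E) + 0.4·t(Brand D)
t(Brand D) = 1 + 0.5·t(Brand E) + 0.2·t(Brand D)
Solving: t(Brand E) = 2.7273, t(Brand D) = 2.9545.
Expected purchases from Brand D to Brand C: 2.9545.

2.9545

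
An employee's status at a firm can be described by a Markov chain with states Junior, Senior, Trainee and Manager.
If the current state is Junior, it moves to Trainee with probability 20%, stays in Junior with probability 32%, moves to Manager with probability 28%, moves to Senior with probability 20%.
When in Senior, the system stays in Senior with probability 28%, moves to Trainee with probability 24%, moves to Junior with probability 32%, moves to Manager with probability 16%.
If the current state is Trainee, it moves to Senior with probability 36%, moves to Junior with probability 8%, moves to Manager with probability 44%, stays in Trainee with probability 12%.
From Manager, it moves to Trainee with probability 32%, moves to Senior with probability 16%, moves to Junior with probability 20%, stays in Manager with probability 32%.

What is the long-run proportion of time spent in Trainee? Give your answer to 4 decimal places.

Let the stationary distribution be π with π = πP and π_1 + π_2 + π_3 + π_4 = 1.
π_1 = 0.32·π_1 + 0.32·π_2 + 0.08·π_3 + 0.2·π_4
π_2 = 0.2·π_1 + 0.28·π_2 + 0.36·π_3 + 0.16·π_4
π_3 = 0.2·π_1 + 0.24·π_2 + 0.12·π_3 + 0.32·π_4
Solving with the normalization constraint gives π = (0.2295, 0.2439, 0.2275, 0.2991).
So the stationary probability of Trainee is 0.2275.

0.2275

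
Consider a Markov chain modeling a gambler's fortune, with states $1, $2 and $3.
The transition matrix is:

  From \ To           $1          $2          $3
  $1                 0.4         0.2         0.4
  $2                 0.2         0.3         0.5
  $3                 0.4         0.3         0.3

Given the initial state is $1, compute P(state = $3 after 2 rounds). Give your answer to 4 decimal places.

Sum over the intermediate state after 1 round:
P = P($1→$1)·P($1→$3) + P($1→$2)·P($2→$3) + P($1→$3)·P($3→$3)
  = 0.4×0.4 + 0.2×0.5 + 0.4×0.3
  = 0.1600 + 0.1000 + 0.1200 = 0.3800

0.3800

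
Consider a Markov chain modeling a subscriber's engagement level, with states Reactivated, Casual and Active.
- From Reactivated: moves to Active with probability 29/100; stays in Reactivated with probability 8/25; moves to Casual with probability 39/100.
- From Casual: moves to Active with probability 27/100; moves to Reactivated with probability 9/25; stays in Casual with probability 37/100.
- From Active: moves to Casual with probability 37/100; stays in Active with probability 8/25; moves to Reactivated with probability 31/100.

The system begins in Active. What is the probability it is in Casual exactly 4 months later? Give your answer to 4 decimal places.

Propagate the distribution vector 4 months from Active.
After 0 months: (0.0000, 0.0000, 1.0000)
After 1 month: (0.3100, 0.3700, 0.3200)
After 2 months: (0.3316, 0.3762, 0.2922)
After 3 months: (0.3321, 0.3766, 0.2912)
After 4 months: (0.3322, 0.3766, 0.2912)
P(in Casual after 4 months) = 0.3766

0.3766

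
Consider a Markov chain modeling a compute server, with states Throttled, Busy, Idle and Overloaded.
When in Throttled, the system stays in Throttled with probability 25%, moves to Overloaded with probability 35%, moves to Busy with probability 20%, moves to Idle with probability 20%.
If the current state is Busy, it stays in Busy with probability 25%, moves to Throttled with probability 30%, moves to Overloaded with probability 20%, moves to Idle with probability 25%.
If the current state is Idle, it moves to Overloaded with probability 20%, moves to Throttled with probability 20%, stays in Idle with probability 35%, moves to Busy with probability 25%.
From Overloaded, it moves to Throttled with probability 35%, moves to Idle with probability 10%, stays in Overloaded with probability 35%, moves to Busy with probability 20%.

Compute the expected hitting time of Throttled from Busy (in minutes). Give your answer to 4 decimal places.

Let t(s) be the expected number of minutes to first reach Throttled from state s, with t(Throttled) = 0. Conditioning on the first minute:
t(Busy) = 1 + 0.25·t(Busy) + 0.25·t(Idle) + 0.2·t(Overloaded)
t(Idle) = 1 + 0.25·t(Busy) + 0.35·t(Idle) + 0.2·t(Overloaded)
t(Overloaded) = 1 + 0.2·t(Busy) + 0.1·t(Idle) + 0.35·t(Overloaded)
Solving: t(Busy) = 3.4733, t(Idle) = 3.8593, t(Overloaded) = 3.2009.
Expected minutes from Busy to Throttled: 3.4733.

3.4733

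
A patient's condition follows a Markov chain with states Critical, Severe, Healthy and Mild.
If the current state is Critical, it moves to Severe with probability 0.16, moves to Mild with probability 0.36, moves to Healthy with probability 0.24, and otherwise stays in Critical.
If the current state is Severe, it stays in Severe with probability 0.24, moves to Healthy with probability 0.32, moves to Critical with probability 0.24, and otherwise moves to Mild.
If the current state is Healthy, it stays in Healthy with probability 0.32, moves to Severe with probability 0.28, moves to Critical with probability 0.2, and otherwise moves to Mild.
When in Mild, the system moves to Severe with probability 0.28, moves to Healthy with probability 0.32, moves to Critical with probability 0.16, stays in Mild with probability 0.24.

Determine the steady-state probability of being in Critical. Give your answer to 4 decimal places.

0.2084

Let the stationary distribution be π with π = πP and π_1 + π_2 + π_3 + π_4 = 1.
π_1 = 0.24·π_1 + 0.24·π_2 + 0.2·π_3 + 0.16·π_4
π_2 = 0.16·π_1 + 0.24·π_2 + 0.28·π_3 + 0.28·π_4
π_3 = 0.24·π_1 + 0.32·π_2 + 0.32·π_3 + 0.32·π_4
Solving with the normalization constraint gives π = (0.2084, 0.2452, 0.3033, 0.2431).
So the stationary probability of Critical is 0.2084.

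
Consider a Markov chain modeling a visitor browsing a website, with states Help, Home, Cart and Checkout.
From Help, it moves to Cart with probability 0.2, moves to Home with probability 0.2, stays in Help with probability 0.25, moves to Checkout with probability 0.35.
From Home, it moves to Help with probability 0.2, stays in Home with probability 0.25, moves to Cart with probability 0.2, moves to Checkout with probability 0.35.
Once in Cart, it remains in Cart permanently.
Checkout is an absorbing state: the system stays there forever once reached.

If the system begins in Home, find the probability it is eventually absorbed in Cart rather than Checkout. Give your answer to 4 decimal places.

Let h(s) be the probability of absorption at Cart starting from transient state s. Then h(Cart) = 1 and h(Checkout) = 0. By first-step analysis:
h(Help) = 0.25·h(Help) + 0.2·h(Home) + 0.2·1 + 0.35·0
h(Home) = 0.2·h(Help) + 0.25·h(Home) + 0.2·1 + 0.35·0
Solving: h(Help) = 0.3636, h(Home) = 0.3636.
Starting from Home, the probability is 0.3636.

0.3636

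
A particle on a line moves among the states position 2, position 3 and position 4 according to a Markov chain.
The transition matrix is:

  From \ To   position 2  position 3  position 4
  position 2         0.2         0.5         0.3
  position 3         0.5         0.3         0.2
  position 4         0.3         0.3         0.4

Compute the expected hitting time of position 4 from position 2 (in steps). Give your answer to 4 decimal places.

Let t(s) be the expected number of steps to first reach position 4 from state s, with t(position 4) = 0. Conditioning on the first step:
t(position 2) = 1 + 0.2·t(position 2) + 0.5·t(position 3)
t(position 3) = 1 + 0.5·t(position 2) + 0.3·t(position 3)
Solving: t(position 2) = 3.8710, t(position 3) = 4.1935.
Expected steps from position 2 to position 4: 3.8710.

3.8710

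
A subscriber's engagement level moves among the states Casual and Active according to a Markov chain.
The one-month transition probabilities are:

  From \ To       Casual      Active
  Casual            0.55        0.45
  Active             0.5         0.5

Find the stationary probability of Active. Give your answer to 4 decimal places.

0.4737

Let the stationary distribution be π with π = πP and π_1 + π_2 = 1.
π_1 = 0.55·π_1 + 0.5·π_2
Solving with the normalization constraint gives π = (0.5263, 0.4737).
So the stationary probability of Active is 0.4737.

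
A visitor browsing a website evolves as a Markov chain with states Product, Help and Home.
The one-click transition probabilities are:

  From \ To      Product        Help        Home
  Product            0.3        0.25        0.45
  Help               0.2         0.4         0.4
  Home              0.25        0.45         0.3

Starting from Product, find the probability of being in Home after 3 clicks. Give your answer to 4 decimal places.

0.3756

Propagate the distribution vector 3 clicks from Product.
After 0 clicks: (1.0000, 0.0000, 0.0000)
After 1 click: (0.3000, 0.2500, 0.4500)
After 2 clicks: (0.2525, 0.3775, 0.3700)
After 3 clicks: (0.2438, 0.3806, 0.3756)
P(in Home after 3 clicks) = 0.3756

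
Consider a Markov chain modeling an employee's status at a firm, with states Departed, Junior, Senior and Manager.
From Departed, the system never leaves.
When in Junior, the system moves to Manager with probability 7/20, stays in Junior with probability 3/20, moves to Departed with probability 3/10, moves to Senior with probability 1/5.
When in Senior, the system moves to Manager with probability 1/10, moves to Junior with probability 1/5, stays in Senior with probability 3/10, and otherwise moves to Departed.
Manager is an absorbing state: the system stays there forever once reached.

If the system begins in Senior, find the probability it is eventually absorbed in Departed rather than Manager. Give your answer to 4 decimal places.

0.7207

Let h(s) be the probability of absorption at Departed starting from transient state s. Then h(Departed) = 1 and h(Manager) = 0. By first-step analysis:
h(Junior) = 0.3·1 + 0.15·h(Junior) + 0.2·h(Senior) + 0.35·0
h(Senior) = 0.4·1 + 0.2·h(Junior) + 0.3·h(Senior) + 0.1·0
Solving: h(Junior) = 0.5225, h(Senior) = 0.7207.
Starting from Senior, the probability is 0.7207.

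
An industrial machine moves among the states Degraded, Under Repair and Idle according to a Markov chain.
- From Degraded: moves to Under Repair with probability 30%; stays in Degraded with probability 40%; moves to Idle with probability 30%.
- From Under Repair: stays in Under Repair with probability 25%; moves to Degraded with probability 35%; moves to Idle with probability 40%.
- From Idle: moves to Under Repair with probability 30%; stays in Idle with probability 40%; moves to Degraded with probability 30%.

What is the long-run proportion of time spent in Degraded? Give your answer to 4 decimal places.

0.3492

Let the stationary distribution be π with π = πP and π_1 + π_2 + π_3 = 1.
π_1 = 0.4·π_1 + 0.35·π_2 + 0.3·π_3
π_2 = 0.3·π_1 + 0.25·π_2 + 0.3·π_3
Solving with the normalization constraint gives π = (0.3492, 0.2857, 0.3651).
So the stationary probability of Degraded is 0.3492.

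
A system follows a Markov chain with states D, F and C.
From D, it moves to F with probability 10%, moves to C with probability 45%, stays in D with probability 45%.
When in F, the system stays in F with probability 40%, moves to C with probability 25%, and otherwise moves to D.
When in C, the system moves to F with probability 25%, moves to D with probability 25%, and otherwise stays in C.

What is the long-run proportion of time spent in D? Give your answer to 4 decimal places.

0.3417

Let the stationary distribution be π with π = πP and π_1 + π_2 + π_3 = 1.
π_1 = 0.45·π_1 + 0.35·π_2 + 0.25·π_3
π_2 = 0.1·π_1 + 0.4·π_2 + 0.25·π_3
Solving with the normalization constraint gives π = (0.3417, 0.2338, 0.4245).
So the stationary probability of D is 0.3417.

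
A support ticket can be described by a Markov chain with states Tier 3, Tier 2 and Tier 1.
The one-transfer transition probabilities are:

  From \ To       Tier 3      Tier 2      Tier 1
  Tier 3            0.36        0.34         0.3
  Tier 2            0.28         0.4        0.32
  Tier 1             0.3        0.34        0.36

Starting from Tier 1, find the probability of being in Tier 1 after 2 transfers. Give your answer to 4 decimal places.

0.3284

Sum over the intermediate state after 1 transfer:
P = P(Tier 1→Tier 3)·P(Tier 3→Tier 1) + P(Tier 1→Tier 2)·P(Tier 2→Tier 1) + P(Tier 1→Tier 1)·P(Tier 1→Tier 1)
  = 0.3×0.3 + 0.34×0.32 + 0.36×0.36
  = 0.0900 + 0.1088 + 0.1296 = 0.3284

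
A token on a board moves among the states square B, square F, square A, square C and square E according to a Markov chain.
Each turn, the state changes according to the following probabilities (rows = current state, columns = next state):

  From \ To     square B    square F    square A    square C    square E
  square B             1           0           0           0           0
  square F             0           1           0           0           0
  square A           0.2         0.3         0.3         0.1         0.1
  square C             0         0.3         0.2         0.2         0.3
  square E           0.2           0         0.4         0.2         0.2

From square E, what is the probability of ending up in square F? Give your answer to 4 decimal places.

Let h(s) be the probability of absorption at square F starting from transient state s. Then h(square F) = 1 and h(square B) = 0. By first-step analysis:
h(square A) = 0.2·0 + 0.3·1 + 0.3·h(square A) + 0.1·h(square C) + 0.1·h(square E)
h(square C) = 0.3·1 + 0.2·h(square A) + 0.2·h(square C) + 0.3·h(square E)
h(square E) = 0.2·0 + 0.4·h(square A) + 0.2·h(square C) + 0.2·h(square E)
Solving: h(square A) = 0.5965, h(square C) = 0.7018, h(square E) = 0.4737.
Starting from square E, the probability is 0.4737.

0.4737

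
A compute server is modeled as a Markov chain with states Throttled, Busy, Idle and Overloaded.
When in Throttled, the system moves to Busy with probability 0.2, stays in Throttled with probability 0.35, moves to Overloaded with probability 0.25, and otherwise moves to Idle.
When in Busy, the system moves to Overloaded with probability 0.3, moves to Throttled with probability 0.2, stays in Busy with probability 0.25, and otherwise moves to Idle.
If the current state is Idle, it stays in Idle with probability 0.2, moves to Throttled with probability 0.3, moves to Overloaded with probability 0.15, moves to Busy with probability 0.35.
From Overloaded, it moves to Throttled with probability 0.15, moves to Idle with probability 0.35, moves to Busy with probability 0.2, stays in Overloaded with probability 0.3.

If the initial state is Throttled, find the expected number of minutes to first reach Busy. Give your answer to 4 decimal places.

4.2488

Let t(s) be the expected number of minutes to first reach Busy from state s, with t(Busy) = 0. Conditioning on the first minute:
t(Throttled) = 1 + 0.35·t(Throttled) + 0.2·t(Idle) + 0.25·t(Overloaded)
t(Idle) = 1 + 0.3·t(Throttled) + 0.2·t(Idle) + 0.15·t(Overloaded)
t(Overloaded) = 1 + 0.15·t(Throttled) + 0.35·t(Idle) + 0.3·t(Overloaded)
Solving: t(Throttled) = 4.2488, t(Idle) = 3.6214, t(Overloaded) = 4.1497.
Expected minutes from Throttled to Busy: 4.2488.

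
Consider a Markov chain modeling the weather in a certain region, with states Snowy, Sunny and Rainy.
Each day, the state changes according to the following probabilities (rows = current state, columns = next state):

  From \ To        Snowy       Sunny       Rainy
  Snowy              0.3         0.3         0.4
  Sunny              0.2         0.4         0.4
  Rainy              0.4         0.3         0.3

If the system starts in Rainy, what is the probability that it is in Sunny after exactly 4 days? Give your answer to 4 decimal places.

0.3333

Propagate the distribution vector 4 days from Rainy.
After 0 days: (0.0000, 0.0000, 1.0000)
After 1 day: (0.4000, 0.3000, 0.3000)
After 2 days: (0.3000, 0.3300, 0.3700)
After 3 days: (0.3040, 0.3330, 0.3630)
After 4 days: (0.3030, 0.3333, 0.3637)
P(in Sunny after 4 days) = 0.3333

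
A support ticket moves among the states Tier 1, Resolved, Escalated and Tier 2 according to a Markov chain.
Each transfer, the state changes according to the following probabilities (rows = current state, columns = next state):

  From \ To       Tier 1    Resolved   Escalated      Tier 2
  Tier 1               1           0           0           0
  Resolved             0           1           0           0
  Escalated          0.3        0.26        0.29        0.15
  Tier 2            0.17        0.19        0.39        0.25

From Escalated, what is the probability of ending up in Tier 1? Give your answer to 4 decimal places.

Let h(s) be the probability of absorption at Tier 1 starting from transient state s. Then h(Tier 1) = 1 and h(Resolved) = 0. By first-step analysis:
h(Escalated) = 0.3·1 + 0.26·0 + 0.29·h(Escalated) + 0.15·h(Tier 2)
h(Tier 2) = 0.17·1 + 0.19·0 + 0.39·h(Escalated) + 0.25·h(Tier 2)
Solving: h(Escalated) = 0.5285, h(Tier 2) = 0.5015.
Starting from Escalated, the probability is 0.5285.

0.5285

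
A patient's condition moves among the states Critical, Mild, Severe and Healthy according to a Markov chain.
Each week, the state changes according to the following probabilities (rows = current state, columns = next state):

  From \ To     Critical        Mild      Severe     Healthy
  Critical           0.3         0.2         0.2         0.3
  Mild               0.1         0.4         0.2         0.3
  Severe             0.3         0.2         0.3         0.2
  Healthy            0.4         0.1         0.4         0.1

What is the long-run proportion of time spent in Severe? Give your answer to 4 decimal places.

0.2727

Let the stationary distribution be π with π = πP and π_1 + π_2 + π_3 + π_4 = 1.
π_1 = 0.3·π_1 + 0.1·π_2 + 0.3·π_3 + 0.4·π_4
π_2 = 0.2·π_1 + 0.4·π_2 + 0.2·π_3 + 0.1·π_4
π_3 = 0.2·π_1 + 0.2·π_2 + 0.3·π_3 + 0.4·π_4
Solving with the normalization constraint gives π = (0.2784, 0.2216, 0.2727, 0.2273).
So the stationary probability of Severe is 0.2727.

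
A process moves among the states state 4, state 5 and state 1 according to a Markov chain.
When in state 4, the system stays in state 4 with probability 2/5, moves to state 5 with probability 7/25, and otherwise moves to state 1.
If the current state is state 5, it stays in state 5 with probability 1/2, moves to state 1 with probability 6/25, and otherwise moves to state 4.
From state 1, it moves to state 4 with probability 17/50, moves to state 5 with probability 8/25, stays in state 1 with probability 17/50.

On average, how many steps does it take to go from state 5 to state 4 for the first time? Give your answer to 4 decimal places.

Let t(s) be the expected number of steps to first reach state 4 from state s, with t(state 4) = 0. Conditioning on the first step:
t(state 5) = 1 + 0.5·t(state 5) + 0.24·t(state 1)
t(state 1) = 1 + 0.32·t(state 5) + 0.34·t(state 1)
Solving: t(state 5) = 3.5545, t(state 1) = 3.2385.
Expected steps from state 5 to state 4: 3.5545.

3.5545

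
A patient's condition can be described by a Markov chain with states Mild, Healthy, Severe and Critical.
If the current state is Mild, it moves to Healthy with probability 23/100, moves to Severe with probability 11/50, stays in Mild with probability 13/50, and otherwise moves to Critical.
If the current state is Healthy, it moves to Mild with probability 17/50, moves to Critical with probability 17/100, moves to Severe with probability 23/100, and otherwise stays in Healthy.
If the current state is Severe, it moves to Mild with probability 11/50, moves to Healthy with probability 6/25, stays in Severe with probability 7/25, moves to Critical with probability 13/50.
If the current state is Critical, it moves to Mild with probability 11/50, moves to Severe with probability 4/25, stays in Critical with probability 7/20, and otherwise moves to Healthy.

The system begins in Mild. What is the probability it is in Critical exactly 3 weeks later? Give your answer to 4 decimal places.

Propagate the distribution vector 3 weeks from Mild.
After 0 weeks: (1.0000, 0.0000, 0.0000, 0.0000)
After 1 week: (0.2600, 0.2300, 0.2200, 0.2900)
After 2 weeks: (0.2580, 0.2507, 0.2181, 0.2732)
After 3 weeks: (0.2604, 0.2506, 0.2192, 0.2698)
P(in Critical after 3 weeks) = 0.2698

0.2698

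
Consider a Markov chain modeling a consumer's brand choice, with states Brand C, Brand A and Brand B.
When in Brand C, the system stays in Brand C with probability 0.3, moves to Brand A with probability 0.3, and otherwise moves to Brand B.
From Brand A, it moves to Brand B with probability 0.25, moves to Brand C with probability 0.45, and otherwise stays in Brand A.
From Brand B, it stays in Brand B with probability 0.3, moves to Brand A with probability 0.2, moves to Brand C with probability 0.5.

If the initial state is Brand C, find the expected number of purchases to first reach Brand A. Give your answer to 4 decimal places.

3.7931

Let t(s) be the expected number of purchases to first reach Brand A from state s, with t(Brand A) = 0. Conditioning on the first purchase:
t(Brand C) = 1 + 0.3·t(Brand C) + 0.4·t(Brand B)
t(Brand B) = 1 + 0.5·t(Brand C) + 0.3·t(Brand B)
Solving: t(Brand C) = 3.7931, t(Brand B) = 4.1379.
Expected purchases from Brand C to Brand A: 3.7931.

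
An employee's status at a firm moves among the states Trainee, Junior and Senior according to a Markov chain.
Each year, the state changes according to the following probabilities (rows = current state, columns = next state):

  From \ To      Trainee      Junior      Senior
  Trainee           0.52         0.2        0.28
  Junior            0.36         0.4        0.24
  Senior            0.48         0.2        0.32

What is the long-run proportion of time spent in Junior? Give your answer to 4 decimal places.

0.2500

Let the stationary distribution be π with π = πP and π_1 + π_2 + π_3 = 1.
π_1 = 0.52·π_1 + 0.36·π_2 + 0.48·π_3
π_2 = 0.2·π_1 + 0.4·π_2 + 0.2·π_3
Solving with the normalization constraint gives π = (0.4688, 0.2500, 0.2813).
So the stationary probability of Junior is 0.2500.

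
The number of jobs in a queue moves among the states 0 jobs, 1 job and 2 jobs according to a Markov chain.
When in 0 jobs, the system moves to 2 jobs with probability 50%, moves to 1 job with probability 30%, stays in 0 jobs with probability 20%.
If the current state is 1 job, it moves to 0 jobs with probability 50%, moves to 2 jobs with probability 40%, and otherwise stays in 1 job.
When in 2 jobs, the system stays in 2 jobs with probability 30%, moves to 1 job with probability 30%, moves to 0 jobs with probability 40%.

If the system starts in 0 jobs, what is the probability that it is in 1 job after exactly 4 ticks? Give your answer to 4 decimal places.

0.2496

Propagate the distribution vector 4 ticks from 0 jobs.
After 0 ticks: (1.0000, 0.0000, 0.0000)
After 1 tick: (0.2000, 0.3000, 0.5000)
After 2 ticks: (0.3900, 0.2400, 0.3700)
After 3 ticks: (0.3460, 0.2520, 0.4020)
After 4 ticks: (0.3560, 0.2496, 0.3944)
P(in 1 job after 4 ticks) = 0.2496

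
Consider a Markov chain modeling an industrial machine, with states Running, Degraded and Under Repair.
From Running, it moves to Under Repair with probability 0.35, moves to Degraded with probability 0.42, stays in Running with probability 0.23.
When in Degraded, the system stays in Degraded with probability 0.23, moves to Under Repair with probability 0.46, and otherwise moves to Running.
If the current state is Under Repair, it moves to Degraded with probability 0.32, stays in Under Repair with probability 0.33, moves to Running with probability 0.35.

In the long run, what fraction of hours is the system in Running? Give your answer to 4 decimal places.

Let the stationary distribution be π with π = πP and π_1 + π_2 + π_3 = 1.
π_1 = 0.23·π_1 + 0.31·π_2 + 0.35·π_3
π_2 = 0.42·π_1 + 0.23·π_2 + 0.32·π_3
Solving with the normalization constraint gives π = (0.3010, 0.3212, 0.3778).
So the stationary probability of Running is 0.3010.

0.3010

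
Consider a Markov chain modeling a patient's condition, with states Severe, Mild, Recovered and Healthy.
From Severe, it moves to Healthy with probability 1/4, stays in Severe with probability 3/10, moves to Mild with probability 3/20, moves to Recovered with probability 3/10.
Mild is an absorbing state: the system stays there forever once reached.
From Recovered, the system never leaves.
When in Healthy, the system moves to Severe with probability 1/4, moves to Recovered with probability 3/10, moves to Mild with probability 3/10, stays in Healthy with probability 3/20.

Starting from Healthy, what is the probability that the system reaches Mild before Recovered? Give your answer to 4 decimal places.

Let h(s) be the probability of absorption at Mild starting from transient state s. Then h(Mild) = 1 and h(Recovered) = 0. By first-step analysis:
h(Severe) = 0.3·h(Severe) + 0.15·1 + 0.3·0 + 0.25·h(Healthy)
h(Healthy) = 0.25·h(Severe) + 0.3·1 + 0.3·0 + 0.15·h(Healthy)
Solving: h(Severe) = 0.3803, h(Healthy) = 0.4648.
Starting from Healthy, the probability is 0.4648.

0.4648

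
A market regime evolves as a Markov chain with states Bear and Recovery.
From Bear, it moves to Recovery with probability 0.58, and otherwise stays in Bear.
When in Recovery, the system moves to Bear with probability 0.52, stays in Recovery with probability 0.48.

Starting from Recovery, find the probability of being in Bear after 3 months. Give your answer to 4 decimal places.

Propagate the distribution vector 3 months from Recovery.
After 0 months: (0.0000, 1.0000)
After 1 month: (0.5200, 0.4800)
After 2 months: (0.4680, 0.5320)
After 3 months: (0.4732, 0.5268)
P(in Bear after 3 months) = 0.4732

0.4732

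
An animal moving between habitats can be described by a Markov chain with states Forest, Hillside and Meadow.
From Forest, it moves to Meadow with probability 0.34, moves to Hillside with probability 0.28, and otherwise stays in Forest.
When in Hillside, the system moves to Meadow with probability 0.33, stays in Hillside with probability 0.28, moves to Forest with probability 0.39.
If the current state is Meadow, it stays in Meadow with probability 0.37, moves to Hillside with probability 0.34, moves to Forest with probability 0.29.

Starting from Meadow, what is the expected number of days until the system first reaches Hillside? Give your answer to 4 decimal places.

Let t(s) be the expected number of days to first reach Hillside from state s, with t(Hillside) = 0. Conditioning on the first day:
t(Forest) = 1 + 0.38·t(Forest) + 0.34·t(Meadow)
t(Meadow) = 1 + 0.29·t(Forest) + 0.37·t(Meadow)
Solving: t(Forest) = 3.3219, t(Meadow) = 3.1164.
Expected days from Meadow to Hillside: 3.1164.

3.1164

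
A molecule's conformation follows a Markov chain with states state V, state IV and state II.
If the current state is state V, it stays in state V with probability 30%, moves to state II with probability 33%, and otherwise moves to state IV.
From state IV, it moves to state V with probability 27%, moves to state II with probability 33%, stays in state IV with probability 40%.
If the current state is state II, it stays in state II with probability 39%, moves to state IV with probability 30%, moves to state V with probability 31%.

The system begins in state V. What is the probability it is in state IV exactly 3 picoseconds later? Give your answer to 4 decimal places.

Propagate the distribution vector 3 picoseconds from state V.
After 0 picoseconds: (1.0000, 0.0000, 0.0000)
After 1 picosecond: (0.3000, 0.3700, 0.3300)
After 2 picoseconds: (0.2922, 0.3580, 0.3498)
After 3 picoseconds: (0.2928, 0.3563, 0.3510)
P(in state IV after 3 picoseconds) = 0.3563

0.3563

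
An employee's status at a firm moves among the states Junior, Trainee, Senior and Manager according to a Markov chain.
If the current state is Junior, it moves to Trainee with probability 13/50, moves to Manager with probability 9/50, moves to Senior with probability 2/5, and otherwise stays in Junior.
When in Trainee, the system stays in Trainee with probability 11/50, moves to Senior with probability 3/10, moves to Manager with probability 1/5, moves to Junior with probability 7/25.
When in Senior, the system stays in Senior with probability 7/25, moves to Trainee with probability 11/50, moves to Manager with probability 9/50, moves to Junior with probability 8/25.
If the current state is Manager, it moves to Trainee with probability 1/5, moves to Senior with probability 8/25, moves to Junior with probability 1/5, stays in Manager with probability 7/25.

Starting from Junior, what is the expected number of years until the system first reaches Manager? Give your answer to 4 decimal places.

Let t(s) be the expected number of years to first reach Manager from state s, with t(Manager) = 0. Conditioning on the first year:
t(Junior) = 1 + 0.16·t(Junior) + 0.26·t(Trainee) + 0.4·t(Senior)
t(Trainee) = 1 + 0.28·t(Junior) + 0.22·t(Trainee) + 0.3·t(Senior)
t(Senior) = 1 + 0.32·t(Junior) + 0.22·t(Trainee) + 0.28·t(Senior)
Solving: t(Junior) = 5.4130, t(Trainee) = 5.3085, t(Senior) = 5.4167.
Expected years from Junior to Manager: 5.4130.

5.4130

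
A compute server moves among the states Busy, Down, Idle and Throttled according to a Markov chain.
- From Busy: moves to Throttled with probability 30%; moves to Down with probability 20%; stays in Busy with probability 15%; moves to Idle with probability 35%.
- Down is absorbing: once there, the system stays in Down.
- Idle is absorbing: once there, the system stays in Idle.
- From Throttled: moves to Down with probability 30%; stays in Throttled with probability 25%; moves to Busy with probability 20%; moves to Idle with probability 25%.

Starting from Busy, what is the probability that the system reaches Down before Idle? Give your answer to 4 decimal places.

0.4156

Let h(s) be the probability of absorption at Down starting from transient state s. Then h(Down) = 1 and h(Idle) = 0. By first-step analysis:
h(Busy) = 0.15·h(Busy) + 0.2·1 + 0.35·0 + 0.3·h(Throttled)
h(Throttled) = 0.2·h(Busy) + 0.3·1 + 0.25·0 + 0.25·h(Throttled)
Solving: h(Busy) = 0.4156, h(Throttled) = 0.5108.
Starting from Busy, the probability is 0.4156.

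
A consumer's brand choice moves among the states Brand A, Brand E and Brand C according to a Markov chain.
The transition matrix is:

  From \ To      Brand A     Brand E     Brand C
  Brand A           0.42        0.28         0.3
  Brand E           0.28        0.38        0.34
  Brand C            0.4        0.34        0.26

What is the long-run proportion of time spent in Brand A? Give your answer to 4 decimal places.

Let the stationary distribution be π with π = πP and π_1 + π_2 + π_3 = 1.
π_1 = 0.42·π_1 + 0.28·π_2 + 0.4·π_3
π_2 = 0.28·π_1 + 0.38·π_2 + 0.34·π_3
Solving with the normalization constraint gives π = (0.3676, 0.3312, 0.3012).
So the stationary probability of Brand A is 0.3676.

0.3676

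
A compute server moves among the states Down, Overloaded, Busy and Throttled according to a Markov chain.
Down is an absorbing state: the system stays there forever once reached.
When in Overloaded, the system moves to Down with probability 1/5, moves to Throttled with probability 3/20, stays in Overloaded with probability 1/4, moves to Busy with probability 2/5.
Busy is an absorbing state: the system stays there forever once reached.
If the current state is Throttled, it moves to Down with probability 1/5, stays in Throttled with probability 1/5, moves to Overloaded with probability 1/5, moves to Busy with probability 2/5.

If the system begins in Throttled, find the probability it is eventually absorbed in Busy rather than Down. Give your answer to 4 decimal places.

0.6667

Let h(s) be the probability of absorption at Busy starting from transient state s. Then h(Busy) = 1 and h(Down) = 0. By first-step analysis:
h(Overloaded) = 0.2·0 + 0.25·h(Overloaded) + 0.4·1 + 0.15·h(Throttled)
h(Throttled) = 0.2·0 + 0.2·h(Overloaded) + 0.4·1 + 0.2·h(Throttled)
Solving: h(Overloaded) = 0.6667, h(Throttled) = 0.6667.
Starting from Throttled, the probability is 0.6667.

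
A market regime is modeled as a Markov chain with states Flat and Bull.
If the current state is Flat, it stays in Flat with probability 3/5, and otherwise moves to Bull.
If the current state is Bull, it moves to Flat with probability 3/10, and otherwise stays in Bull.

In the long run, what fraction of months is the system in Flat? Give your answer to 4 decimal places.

Let the stationary distribution be π with π = πP and π_1 + π_2 = 1.
π_1 = 0.6·π_1 + 0.3·π_2
Solving with the normalization constraint gives π = (0.4286, 0.5714).
So the stationary probability of Flat is 0.4286.

0.4286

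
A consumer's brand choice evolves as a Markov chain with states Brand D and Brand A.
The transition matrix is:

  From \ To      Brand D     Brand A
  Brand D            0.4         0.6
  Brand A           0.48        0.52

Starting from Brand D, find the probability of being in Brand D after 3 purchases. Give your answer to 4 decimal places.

Propagate the distribution vector 3 purchases from Brand D.
After 0 purchases: (1.0000, 0.0000)
After 1 purchase: (0.4000, 0.6000)
After 2 purchases: (0.4480, 0.5520)
After 3 purchases: (0.4442, 0.5558)
P(in Brand D after 3 purchases) = 0.4442

0.4442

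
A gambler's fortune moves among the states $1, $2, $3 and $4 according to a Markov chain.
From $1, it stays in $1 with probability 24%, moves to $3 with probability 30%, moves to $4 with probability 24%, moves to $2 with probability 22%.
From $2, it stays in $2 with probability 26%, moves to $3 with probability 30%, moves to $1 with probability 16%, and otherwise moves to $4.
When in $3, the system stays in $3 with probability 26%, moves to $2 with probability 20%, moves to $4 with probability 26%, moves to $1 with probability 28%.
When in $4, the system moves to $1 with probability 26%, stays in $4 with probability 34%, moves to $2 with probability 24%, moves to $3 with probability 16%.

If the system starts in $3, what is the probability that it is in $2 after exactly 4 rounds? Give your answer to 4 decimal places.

0.2298

Propagate the distribution vector 4 rounds from $3.
After 0 rounds: (0.0000, 0.0000, 1.0000, 0.0000)
After 1 round: (0.2800, 0.2000, 0.2600, 0.2600)
After 2 rounds: (0.2396, 0.2280, 0.2532, 0.2792)
After 3 rounds: (0.2375, 0.2296, 0.2508, 0.2821)
After 4 rounds: (0.2373, 0.2298, 0.2505, 0.2824)
P(in $2 after 4 rounds) = 0.2298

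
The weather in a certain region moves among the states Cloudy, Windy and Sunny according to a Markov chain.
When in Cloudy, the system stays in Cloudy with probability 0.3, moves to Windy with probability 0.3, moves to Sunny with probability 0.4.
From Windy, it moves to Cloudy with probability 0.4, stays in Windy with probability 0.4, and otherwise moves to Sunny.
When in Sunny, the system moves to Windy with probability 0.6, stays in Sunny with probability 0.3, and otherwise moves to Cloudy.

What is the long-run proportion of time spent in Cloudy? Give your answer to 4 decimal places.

0.2857

Let the stationary distribution be π with π = πP and π_1 + π_2 + π_3 = 1.
π_1 = 0.3·π_1 + 0.4·π_2 + 0.1·π_3
π_2 = 0.3·π_1 + 0.4·π_2 + 0.6·π_3
Solving with the normalization constraint gives π = (0.2857, 0.4286, 0.2857).
So the stationary probability of Cloudy is 0.2857.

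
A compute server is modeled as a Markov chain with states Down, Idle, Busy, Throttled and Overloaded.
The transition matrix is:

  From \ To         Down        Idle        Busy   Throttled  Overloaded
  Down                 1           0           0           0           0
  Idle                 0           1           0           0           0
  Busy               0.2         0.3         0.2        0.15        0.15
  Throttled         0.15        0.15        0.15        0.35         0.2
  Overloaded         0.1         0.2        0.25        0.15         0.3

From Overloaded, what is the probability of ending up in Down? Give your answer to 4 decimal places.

Let h(s) be the probability of absorption at Down starting from transient state s. Then h(Down) = 1 and h(Idle) = 0. By first-step analysis:
h(Busy) = 0.2·1 + 0.3·0 + 0.2·h(Busy) + 0.15·h(Throttled) + 0.15·h(Overloaded)
h(Throttled) = 0.15·1 + 0.15·0 + 0.15·h(Busy) + 0.35·h(Throttled) + 0.2·h(Overloaded)
h(Overloaded) = 0.1·1 + 0.2·0 + 0.25·h(Busy) + 0.15·h(Throttled) + 0.3·h(Overloaded)
Solving: h(Busy) = 0.4044, h(Throttled) = 0.4416, h(Overloaded) = 0.3819.
Starting from Overloaded, the probability is 0.3819.

0.3819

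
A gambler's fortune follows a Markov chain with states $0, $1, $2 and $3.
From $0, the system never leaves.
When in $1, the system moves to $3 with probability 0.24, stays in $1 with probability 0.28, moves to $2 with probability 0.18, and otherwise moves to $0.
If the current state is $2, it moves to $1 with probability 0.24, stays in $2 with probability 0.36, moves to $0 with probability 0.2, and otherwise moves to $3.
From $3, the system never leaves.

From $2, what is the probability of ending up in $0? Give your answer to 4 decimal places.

Let h(s) be the probability of absorption at $0 starting from transient state s. Then h($0) = 1 and h($3) = 0. By first-step analysis:
h($1) = 0.3·1 + 0.28·h($1) + 0.18·h($2) + 0.24·0
h($2) = 0.2·1 + 0.24·h($1) + 0.36·h($2) + 0.2·0
Solving: h($1) = 0.5460, h($2) = 0.5172.
Starting from $2, the probability is 0.5172.

0.5172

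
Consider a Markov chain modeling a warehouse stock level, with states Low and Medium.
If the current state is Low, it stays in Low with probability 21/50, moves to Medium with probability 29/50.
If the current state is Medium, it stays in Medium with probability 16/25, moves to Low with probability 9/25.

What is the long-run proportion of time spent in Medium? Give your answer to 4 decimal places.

Let the stationary distribution be π with π = πP and π_1 + π_2 = 1.
π_1 = 0.42·π_1 + 0.36·π_2
Solving with the normalization constraint gives π = (0.3830, 0.6170).
So the stationary probability of Medium is 0.6170.

0.6170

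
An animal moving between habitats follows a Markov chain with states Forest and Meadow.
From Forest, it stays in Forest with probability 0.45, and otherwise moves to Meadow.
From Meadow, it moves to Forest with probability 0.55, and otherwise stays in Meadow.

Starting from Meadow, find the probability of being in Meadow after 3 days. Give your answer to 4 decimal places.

0.4995

Propagate the distribution vector 3 days from Meadow.
After 0 days: (0.0000, 1.0000)
After 1 day: (0.5500, 0.4500)
After 2 days: (0.4950, 0.5050)
After 3 days: (0.5005, 0.4995)
P(in Meadow after 3 days) = 0.4995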